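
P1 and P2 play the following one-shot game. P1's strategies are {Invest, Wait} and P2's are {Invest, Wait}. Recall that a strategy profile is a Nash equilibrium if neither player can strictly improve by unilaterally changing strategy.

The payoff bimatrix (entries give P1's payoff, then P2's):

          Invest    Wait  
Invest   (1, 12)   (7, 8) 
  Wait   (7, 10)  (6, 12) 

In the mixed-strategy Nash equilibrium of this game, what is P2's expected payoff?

First find x, the probability P1 plays Invest, from P2's indifference between Invest and Wait: 12x + 10(1−x) = 8x + 12(1−x), giving x = 1/3.
Since P2 is indifferent in equilibrium, P2's expected payoff equals the payoff from either column against (1/3, 2/3). Using Invest: 12(1/3) + 10(2/3) = 32/3.

32/3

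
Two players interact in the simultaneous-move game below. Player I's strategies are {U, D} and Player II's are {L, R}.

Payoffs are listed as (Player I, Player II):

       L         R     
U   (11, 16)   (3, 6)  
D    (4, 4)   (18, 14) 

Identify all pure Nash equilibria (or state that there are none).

(U, L) and (D, R)

(U, L): Player I gets 11 ≥ 4 from D, and Player II gets 16 ≥ 6 from R — Nash equilibrium.
(U, R): Player I prefers D (18 > 3); Player II prefers L (16 > 6) — not an equilibrium.
(D, L): Player I prefers U (11 > 4); Player II prefers R (14 > 4) — not an equilibrium.
(D, R): Player I gets 18 ≥ 3 from U, and Player II gets 14 ≥ 4 from L — Nash equilibrium.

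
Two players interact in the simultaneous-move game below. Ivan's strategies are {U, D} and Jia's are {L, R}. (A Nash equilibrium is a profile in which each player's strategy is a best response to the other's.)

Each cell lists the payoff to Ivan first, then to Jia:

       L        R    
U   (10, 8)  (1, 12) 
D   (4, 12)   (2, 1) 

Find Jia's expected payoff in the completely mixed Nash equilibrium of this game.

136/15

First find x, the probability Ivan plays U, from Jia's indifference between L and R: 8x + 12(1−x) = 12x + (1−x), giving x = 11/15.
Since Jia is indifferent in equilibrium, Jia's expected payoff equals the payoff from either column against (11/15, 4/15). Using L: 8(11/15) + 12(4/15) = 136/15.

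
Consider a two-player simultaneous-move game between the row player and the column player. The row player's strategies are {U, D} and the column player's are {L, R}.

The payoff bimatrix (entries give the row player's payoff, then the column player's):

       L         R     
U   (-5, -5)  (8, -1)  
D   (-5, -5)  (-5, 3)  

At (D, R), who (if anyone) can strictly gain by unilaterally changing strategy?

The row player at (D, R) earns -5; deviating to U yields 8 — a strict improvement.
The column player earns 3; deviating to L yields -5 — not better.
Only the row player has a strictly profitable deviation.

The row player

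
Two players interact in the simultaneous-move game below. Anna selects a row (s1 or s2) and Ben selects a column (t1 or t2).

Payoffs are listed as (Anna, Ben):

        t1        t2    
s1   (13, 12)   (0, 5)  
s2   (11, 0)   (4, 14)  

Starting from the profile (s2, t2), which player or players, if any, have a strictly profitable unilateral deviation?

Anna at (s2, t2) earns 4; deviating to s1 yields 0 — not better.
Ben earns 14; deviating to t1 yields 0 — not better.
Neither player can strictly improve; the profile is a Nash equilibrium.

Neither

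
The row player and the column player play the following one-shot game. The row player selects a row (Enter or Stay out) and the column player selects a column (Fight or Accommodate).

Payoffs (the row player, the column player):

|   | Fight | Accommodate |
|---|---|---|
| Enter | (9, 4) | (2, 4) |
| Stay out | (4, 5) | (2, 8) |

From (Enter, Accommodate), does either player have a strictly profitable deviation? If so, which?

Neither

The row player at (Enter, Accommodate) earns 2; deviating to Stay out yields 2 — not better.
The column player earns 4; deviating to Fight yields 4 — not better.
Neither player can strictly improve; the profile is a Nash equilibrium.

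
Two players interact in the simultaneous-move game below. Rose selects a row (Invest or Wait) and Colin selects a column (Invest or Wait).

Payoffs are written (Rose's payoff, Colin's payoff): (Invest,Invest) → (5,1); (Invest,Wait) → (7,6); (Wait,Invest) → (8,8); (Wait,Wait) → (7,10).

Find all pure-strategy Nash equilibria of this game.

(Invest, Invest): Rose prefers Wait (8 > 5); Colin prefers Wait (6 > 1) — not an equilibrium.
(Invest, Wait): Rose gets 7 ≥ 7 from Wait, and Colin gets 6 ≥ 1 from Invest — Nash equilibrium.
(Wait, Invest): Colin prefers Wait (10 > 8) — not an equilibrium.
(Wait, Wait): Rose gets 7 ≥ 7 from Invest, and Colin gets 10 ≥ 8 from Invest — Nash equilibrium.

(Invest, Wait) and (Wait, Wait)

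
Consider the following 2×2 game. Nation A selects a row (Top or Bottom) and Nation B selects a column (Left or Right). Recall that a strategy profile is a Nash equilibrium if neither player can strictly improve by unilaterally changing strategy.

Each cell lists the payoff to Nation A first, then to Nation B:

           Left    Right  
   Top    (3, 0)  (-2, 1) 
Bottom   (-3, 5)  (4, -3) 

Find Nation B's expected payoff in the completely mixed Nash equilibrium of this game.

First find p, the probability Nation A plays Top, from Nation B's indifference between Left and Right: 5(1−p) = p − 3(1−p), giving p = 8/9.
Since Nation B is indifferent in equilibrium, Nation B's expected payoff equals the payoff from either column against (8/9, 1/9). Using Left: 5(1/9) = 5/9.

5/9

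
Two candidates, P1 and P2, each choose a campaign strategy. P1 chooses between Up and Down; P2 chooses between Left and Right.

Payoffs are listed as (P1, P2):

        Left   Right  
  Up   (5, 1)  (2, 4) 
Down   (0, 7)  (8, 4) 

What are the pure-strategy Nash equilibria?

(Up, Left): P2 prefers Right (4 > 1) — not an equilibrium.
(Up, Right): P1 prefers Down (8 > 2) — not an equilibrium.
(Down, Left): P1 prefers Up (5 > 0) — not an equilibrium.
(Down, Right): P2 prefers Left (7 > 4) — not an equilibrium.

none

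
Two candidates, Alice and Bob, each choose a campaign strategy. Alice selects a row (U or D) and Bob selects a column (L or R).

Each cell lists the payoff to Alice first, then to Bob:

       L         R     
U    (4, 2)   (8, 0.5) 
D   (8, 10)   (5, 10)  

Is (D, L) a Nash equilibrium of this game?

At (D, L), Alice earns 8; switching to U would give 4, so Alice has no profitable deviation.
Bob earns 10; switching to R would give 10, so Bob has no profitable deviation.
Neither player can gain by a unilateral deviation, so this profile is a Nash equilibrium.

Yes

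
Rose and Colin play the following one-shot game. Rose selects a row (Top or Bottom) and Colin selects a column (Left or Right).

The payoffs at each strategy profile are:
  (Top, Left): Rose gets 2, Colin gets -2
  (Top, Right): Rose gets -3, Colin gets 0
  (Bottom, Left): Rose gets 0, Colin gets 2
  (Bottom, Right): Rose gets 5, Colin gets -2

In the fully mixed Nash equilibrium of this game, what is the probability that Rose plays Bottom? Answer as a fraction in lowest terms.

Let p be the probability that Rose plays Top. In a completely mixed equilibrium, Colin must be indifferent between Left and Right.
Colin's expected payoff from Left is −2p + 2(1−p); from Right it is −2(1−p).
Setting these equal: −4p + 2 = 2p − 2, so p = 2/3.
Therefore Rose plays Bottom with probability 1 − 2/3 = 1/3.

1/3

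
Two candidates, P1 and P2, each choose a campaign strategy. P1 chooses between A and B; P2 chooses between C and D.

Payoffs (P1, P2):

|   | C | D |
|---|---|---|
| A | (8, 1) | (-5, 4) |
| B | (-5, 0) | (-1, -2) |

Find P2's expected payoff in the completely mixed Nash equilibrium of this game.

First find p, the probability P1 plays A, from P2's indifference between C and D: p = 4p − 2(1−p), giving p = 2/5.
Since P2 is indifferent in equilibrium, P2's expected payoff equals the payoff from either column against (2/5, 3/5). Using C: (2/5) = 2/5.

2/5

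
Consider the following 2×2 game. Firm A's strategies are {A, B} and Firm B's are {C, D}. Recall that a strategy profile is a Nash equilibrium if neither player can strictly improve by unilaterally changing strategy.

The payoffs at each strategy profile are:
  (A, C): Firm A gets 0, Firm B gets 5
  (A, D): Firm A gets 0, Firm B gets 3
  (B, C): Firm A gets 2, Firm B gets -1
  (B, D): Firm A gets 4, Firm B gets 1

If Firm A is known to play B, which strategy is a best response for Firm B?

Against B, Firm B earns -1 from C and 1 from D.
So D is the best response.

D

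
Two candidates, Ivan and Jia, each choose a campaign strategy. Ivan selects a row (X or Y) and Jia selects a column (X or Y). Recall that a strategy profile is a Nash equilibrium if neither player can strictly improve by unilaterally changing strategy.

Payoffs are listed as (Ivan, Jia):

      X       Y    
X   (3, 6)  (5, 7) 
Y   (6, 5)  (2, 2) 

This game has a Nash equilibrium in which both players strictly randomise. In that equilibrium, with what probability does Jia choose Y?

Let q be the probability that Jia plays X. In a completely mixed equilibrium, Ivan must be indifferent between X and Y.
Ivan's expected payoff from X is 3q + 5(1−q); from Y it is 6q + 2(1−q).
Setting these equal: −2q + 5 = 4q + 2, so q = 1/2.
Therefore Jia plays Y with probability 1 − 1/2 = 1/2.

1/2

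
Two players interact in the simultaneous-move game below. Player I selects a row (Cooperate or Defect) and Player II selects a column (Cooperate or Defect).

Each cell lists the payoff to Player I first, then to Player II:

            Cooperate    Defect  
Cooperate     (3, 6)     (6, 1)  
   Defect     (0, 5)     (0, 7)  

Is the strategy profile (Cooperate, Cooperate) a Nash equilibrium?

At (Cooperate, Cooperate), Player I earns 3; switching to Defect would give 0, so Player I has no profitable deviation.
Player II earns 6; switching to Defect would give 1, so Player II has no profitable deviation.
Neither player can gain by a unilateral deviation, so this profile is a Nash equilibrium.

Yes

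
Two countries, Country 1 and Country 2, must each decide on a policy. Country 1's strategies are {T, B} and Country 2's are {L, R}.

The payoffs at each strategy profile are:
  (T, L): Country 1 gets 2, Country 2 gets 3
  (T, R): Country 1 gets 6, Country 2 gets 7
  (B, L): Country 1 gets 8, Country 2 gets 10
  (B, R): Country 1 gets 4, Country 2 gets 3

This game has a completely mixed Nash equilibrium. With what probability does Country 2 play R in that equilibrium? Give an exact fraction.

Let c be the probability that Country 2 plays L. In a completely mixed equilibrium, Country 1 must be indifferent between T and B.
Country 1's expected payoff from T is 2c + 6(1−c); from B it is 8c + 4(1−c).
Setting these equal: −4c + 6 = 4c + 4, so c = 1/4.
Therefore Country 2 plays R with probability 1 − 1/4 = 3/4.

3/4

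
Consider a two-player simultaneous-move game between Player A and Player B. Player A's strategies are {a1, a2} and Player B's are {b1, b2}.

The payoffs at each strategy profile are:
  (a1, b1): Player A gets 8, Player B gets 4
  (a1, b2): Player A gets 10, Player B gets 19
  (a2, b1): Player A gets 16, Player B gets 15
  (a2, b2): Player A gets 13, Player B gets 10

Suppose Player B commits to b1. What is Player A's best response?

Against b1, Player A earns 8 from a1 and 16 from a2.
So a2 is the best response.

a2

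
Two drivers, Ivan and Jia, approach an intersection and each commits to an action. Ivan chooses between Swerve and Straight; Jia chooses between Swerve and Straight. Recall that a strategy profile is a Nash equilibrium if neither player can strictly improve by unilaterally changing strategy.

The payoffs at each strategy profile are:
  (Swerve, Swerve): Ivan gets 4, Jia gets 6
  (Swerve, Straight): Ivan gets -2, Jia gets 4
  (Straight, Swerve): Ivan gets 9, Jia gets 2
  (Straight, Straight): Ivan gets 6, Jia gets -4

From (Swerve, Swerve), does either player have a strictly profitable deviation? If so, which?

Ivan at (Swerve, Swerve) earns 4; deviating to Straight yields 9 — a strict improvement.
Jia earns 6; deviating to Straight yields 4 — not better.
Only Ivan has a strictly profitable deviation.

Ivan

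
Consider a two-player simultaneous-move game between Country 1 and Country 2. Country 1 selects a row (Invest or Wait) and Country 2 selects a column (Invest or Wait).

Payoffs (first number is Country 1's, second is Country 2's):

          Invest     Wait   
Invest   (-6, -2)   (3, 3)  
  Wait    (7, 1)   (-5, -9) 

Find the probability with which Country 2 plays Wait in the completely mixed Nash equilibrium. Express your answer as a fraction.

Let y be the probability that Country 2 plays Invest. In a completely mixed equilibrium, Country 1 must be indifferent between Invest and Wait.
Country 1's expected payoff from Invest is −6y + 3(1−y); from Wait it is 7y − 5(1−y).
Setting these equal: −9y + 3 = 12y − 5, so y = 8/21.
Therefore Country 2 plays Wait with probability 1 − 8/21 = 13/21.

13/21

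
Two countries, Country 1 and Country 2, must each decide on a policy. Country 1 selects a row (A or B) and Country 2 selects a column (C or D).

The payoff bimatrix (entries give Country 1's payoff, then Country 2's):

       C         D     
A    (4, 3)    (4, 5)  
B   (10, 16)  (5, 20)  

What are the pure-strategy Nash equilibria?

(B, D)

(A, C): Country 1 prefers B (10 > 4); Country 2 prefers D (5 > 3) — not an equilibrium.
(A, D): Country 1 prefers B (5 > 4) — not an equilibrium.
(B, C): Country 2 prefers D (20 > 16) — not an equilibrium.
(B, D): Country 1 gets 5 ≥ 4 from A, and Country 2 gets 20 ≥ 16 from C — Nash equilibrium.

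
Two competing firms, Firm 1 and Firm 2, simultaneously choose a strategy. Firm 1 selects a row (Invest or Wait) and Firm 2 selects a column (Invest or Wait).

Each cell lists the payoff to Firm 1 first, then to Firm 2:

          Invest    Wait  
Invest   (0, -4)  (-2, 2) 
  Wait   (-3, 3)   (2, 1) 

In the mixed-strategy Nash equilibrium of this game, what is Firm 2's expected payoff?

First find x, the probability Firm 1 plays Invest, from Firm 2's indifference between Invest and Wait: −4x + 3(1−x) = 2x + (1−x), giving x = 1/4.
Since Firm 2 is indifferent in equilibrium, Firm 2's expected payoff equals the payoff from either column against (1/4, 3/4). Using Invest: −4(1/4) + 3(3/4) = 5/4.

5/4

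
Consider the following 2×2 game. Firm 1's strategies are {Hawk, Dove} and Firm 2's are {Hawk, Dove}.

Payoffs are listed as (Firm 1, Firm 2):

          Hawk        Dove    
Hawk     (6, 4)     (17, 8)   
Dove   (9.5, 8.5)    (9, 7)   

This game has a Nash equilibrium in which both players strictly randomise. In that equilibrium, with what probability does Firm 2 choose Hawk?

16/23

Let c be the probability that Firm 2 plays Hawk. In a completely mixed equilibrium, Firm 1 must be indifferent between Hawk and Dove.
Firm 1's expected payoff from Hawk is 6c + 17(1−c); from Dove it is 9.5c + 9(1−c).
Setting these equal: −11c + 17 = 0.5c + 9, so c = 16/23.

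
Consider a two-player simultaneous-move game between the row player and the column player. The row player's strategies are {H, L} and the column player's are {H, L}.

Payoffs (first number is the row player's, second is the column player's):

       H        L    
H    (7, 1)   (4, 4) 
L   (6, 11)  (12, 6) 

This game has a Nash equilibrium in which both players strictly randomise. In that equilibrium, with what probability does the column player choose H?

Let c be the probability that the column player plays H. In a completely mixed equilibrium, the row player must be indifferent between H and L.
The row player's expected payoff from H is 7c + 4(1−c); from L it is 6c + 12(1−c).
Setting these equal: 3c + 4 = −6c + 12, so c = 8/9.

8/9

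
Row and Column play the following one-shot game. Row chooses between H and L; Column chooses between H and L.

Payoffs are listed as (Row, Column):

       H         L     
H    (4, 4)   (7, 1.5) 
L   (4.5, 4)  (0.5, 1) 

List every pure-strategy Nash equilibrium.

(H, H): Row prefers L (4.5 > 4) — not an equilibrium.
(H, L): Column prefers H (4 > 1.5) — not an equilibrium.
(L, H): Row gets 4.5 ≥ 4 from H, and Column gets 4 ≥ 1 from L — Nash equilibrium.
(L, L): Row prefers H (7 > 0.5); Column prefers H (4 > 1) — not an equilibrium.

(L, H)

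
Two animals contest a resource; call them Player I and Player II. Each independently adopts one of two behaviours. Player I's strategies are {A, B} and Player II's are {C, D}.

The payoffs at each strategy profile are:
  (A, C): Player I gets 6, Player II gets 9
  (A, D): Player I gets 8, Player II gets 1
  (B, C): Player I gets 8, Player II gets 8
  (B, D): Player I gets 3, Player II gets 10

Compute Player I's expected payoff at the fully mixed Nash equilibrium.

First find y, the probability Player II plays C, from Player I's indifference between A and B: 6y + 8(1−y) = 8y + 3(1−y), giving y = 5/7.
Since Player I is indifferent in equilibrium, Player I's expected payoff equals the payoff from either row against (5/7, 2/7). Using A: 6(5/7) + 8(2/7) = 46/7.

46/7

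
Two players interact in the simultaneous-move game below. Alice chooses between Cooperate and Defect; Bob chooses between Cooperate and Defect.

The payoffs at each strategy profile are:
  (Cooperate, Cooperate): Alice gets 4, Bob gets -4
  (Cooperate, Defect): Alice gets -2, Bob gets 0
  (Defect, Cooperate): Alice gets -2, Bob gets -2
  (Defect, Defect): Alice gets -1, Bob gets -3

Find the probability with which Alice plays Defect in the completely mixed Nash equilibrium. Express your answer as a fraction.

Let r be the probability that Alice plays Cooperate. In a completely mixed equilibrium, Bob must be indifferent between Cooperate and Defect.
Bob's expected payoff from Cooperate is −4r − 2(1−r); from Defect it is −3(1−r).
Setting these equal: −2r − 2 = 3r − 3, so r = 1/5.
Therefore Alice plays Defect with probability 1 − 1/5 = 4/5.

4/5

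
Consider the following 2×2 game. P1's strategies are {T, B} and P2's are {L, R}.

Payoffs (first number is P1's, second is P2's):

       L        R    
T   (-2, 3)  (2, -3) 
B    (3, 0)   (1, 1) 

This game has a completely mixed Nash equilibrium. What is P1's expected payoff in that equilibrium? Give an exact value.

First find y, the probability P2 plays L, from P1's indifference between T and B: −2y + 2(1−y) = 3y + (1−y), giving y = 1/6.
Since P1 is indifferent in equilibrium, P1's expected payoff equals the payoff from either row against (1/6, 5/6). Using T: −2(1/6) + 2(5/6) = 4/3.

4/3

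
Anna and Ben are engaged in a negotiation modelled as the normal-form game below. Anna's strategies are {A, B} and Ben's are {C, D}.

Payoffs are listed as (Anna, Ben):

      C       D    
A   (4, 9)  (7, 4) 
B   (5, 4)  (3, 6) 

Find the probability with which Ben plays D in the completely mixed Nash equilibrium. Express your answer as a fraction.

1/5

Let y be the probability that Ben plays C. In a completely mixed equilibrium, Anna must be indifferent between A and B.
Anna's expected payoff from A is 4y + 7(1−y); from B it is 5y + 3(1−y).
Setting these equal: −3y + 7 = 2y + 3, so y = 4/5.
Therefore Ben plays D with probability 1 − 4/5 = 1/5.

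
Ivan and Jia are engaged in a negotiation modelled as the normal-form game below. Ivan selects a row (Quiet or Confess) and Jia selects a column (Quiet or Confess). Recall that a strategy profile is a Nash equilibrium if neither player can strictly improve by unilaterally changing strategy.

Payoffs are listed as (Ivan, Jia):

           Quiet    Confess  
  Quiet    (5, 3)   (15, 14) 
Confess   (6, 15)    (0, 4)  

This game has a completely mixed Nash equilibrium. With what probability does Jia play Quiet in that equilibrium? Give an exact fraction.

15/16

Let c be the probability that Jia plays Quiet. In a completely mixed equilibrium, Ivan must be indifferent between Quiet and Confess.
Ivan's expected payoff from Quiet is 5c + 15(1−c); from Confess it is 6c.
Setting these equal: −10c + 15 = 6c, so c = 15/16.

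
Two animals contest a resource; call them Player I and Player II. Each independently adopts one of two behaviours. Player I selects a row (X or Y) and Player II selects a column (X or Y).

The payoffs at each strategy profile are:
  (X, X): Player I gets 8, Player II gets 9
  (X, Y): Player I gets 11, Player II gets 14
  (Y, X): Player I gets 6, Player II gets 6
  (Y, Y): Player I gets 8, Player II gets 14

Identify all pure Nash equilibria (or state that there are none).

(X, X): Player II prefers Y (14 > 9) — not an equilibrium.
(X, Y): Player I gets 11 ≥ 8 from Y, and Player II gets 14 ≥ 9 from X — Nash equilibrium.
(Y, X): Player I prefers X (8 > 6); Player II prefers Y (14 > 6) — not an equilibrium.
(Y, Y): Player I prefers X (11 > 8) — not an equilibrium.

(X, Y)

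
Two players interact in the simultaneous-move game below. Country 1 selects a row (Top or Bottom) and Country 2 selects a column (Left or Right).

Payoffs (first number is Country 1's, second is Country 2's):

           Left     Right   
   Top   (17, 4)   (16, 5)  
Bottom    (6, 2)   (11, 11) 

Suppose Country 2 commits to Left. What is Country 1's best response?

Top

Against Left, Country 1 earns 17 from Top and 6 from Bottom.
So Top is the best response.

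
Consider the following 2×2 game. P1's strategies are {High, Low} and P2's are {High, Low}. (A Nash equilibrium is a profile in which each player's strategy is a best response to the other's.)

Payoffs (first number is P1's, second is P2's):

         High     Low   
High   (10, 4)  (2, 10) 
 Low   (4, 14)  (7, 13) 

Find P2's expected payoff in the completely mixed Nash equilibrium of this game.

First find x, the probability P1 plays High, from P2's indifference between High and Low: 4x + 14(1−x) = 10x + 13(1−x), giving x = 1/7.
Since P2 is indifferent in equilibrium, P2's expected payoff equals the payoff from either column against (1/7, 6/7). Using High: 4(1/7) + 14(6/7) = 88/7.

88/7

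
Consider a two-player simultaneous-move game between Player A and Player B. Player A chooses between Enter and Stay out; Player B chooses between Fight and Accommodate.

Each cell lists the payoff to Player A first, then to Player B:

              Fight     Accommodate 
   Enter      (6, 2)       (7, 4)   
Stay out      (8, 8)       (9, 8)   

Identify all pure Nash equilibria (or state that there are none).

(Enter, Fight): Player A prefers Stay out (8 > 6); Player B prefers Accommodate (4 > 2) — not an equilibrium.
(Enter, Accommodate): Player A prefers Stay out (9 > 7) — not an equilibrium.
(Stay out, Fight): Player A gets 8 ≥ 6 from Enter, and Player B gets 8 ≥ 8 from Accommodate — Nash equilibrium.
(Stay out, Accommodate): Player A gets 9 ≥ 7 from Enter, and Player B gets 8 ≥ 8 from Fight — Nash equilibrium.

(Stay out, Fight) and (Stay out, Accommodate)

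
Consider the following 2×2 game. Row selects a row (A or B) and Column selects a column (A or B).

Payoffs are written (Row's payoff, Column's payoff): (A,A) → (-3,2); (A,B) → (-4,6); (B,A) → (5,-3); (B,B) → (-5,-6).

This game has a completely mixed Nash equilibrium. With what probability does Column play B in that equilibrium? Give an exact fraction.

8/9

Let c be the probability that Column plays A. In a completely mixed equilibrium, Row must be indifferent between A and B.
Row's expected payoff from A is −3c − 4(1−c); from B it is 5c − 5(1−c).
Setting these equal: c − 4 = 10c − 5, so c = 1/9.
Therefore Column plays B with probability 1 − 1/9 = 8/9.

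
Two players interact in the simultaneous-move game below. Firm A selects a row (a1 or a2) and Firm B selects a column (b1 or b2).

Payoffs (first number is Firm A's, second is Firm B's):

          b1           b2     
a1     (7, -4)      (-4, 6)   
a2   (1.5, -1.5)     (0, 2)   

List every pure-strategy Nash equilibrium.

(a2, b2)

(a1, b1): Firm B prefers b2 (6 > -4) — not an equilibrium.
(a1, b2): Firm A prefers a2 (0 > -4) — not an equilibrium.
(a2, b1): Firm A prefers a1 (7 > 1.5); Firm B prefers b2 (2 > -1.5) — not an equilibrium.
(a2, b2): Firm A gets 0 ≥ -4 from a1, and Firm B gets 2 ≥ -1.5 from b1 — Nash equilibrium.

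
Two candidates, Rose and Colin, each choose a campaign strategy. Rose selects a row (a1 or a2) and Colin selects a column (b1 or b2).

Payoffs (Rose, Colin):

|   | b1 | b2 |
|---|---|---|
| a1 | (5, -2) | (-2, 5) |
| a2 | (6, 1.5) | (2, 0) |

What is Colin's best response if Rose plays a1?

b2

Against a1, Colin earns -2 from b1 and 5 from b2.
So b2 is the best response.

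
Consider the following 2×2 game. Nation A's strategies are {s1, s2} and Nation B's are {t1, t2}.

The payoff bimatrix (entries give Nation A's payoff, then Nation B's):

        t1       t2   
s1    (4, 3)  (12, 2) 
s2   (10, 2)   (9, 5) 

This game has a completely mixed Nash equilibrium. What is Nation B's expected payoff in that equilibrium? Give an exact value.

First find x, the probability Nation A plays s1, from Nation B's indifference between t1 and t2: 3x + 2(1−x) = 2x + 5(1−x), giving x = 3/4.
Since Nation B is indifferent in equilibrium, Nation B's expected payoff equals the payoff from either column against (3/4, 1/4). Using t1: 3(3/4) + 2(1/4) = 11/4.

11/4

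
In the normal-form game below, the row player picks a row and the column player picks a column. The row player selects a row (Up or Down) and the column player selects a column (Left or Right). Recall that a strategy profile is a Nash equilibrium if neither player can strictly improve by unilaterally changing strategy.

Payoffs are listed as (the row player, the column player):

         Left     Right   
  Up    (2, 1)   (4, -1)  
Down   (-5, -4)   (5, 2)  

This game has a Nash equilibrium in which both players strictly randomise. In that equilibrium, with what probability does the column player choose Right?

Let q be the probability that the column player plays Left. In a completely mixed equilibrium, the row player must be indifferent between Up and Down.
The row player's expected payoff from Up is 2q + 4(1−q); from Down it is −5q + 5(1−q).
Setting these equal: −2q + 4 = −10q + 5, so q = 1/8.
Therefore the column player plays Right with probability 1 − 1/8 = 7/8.

7/8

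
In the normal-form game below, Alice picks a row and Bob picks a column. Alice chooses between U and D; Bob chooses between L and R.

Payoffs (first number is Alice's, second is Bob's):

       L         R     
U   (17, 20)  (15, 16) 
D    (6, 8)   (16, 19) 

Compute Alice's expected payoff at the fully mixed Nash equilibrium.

91/6

First find q, the probability Bob plays L, from Alice's indifference between U and D: 17q + 15(1−q) = 6q + 16(1−q), giving q = 1/12.
Since Alice is indifferent in equilibrium, Alice's expected payoff equals the payoff from either row against (1/12, 11/12). Using U: 17(1/12) + 15(11/12) = 91/6.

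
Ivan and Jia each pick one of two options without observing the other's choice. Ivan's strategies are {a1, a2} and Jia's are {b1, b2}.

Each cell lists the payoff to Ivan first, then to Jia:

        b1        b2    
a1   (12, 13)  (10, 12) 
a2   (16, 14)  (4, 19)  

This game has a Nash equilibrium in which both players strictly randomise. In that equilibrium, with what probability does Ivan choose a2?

1/6

Let x be the probability that Ivan plays a1. In a completely mixed equilibrium, Jia must be indifferent between b1 and b2.
Jia's expected payoff from b1 is 13x + 14(1−x); from b2 it is 12x + 19(1−x).
Setting these equal: −x + 14 = −7x + 19, so x = 5/6.
Therefore Ivan plays a2 with probability 1 − 5/6 = 1/6.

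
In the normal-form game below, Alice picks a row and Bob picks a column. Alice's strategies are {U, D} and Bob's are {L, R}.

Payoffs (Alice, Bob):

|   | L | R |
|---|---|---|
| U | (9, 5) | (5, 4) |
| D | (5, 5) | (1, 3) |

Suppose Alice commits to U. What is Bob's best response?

L

Against U, Bob earns 5 from L and 4 from R.
So L is the best response.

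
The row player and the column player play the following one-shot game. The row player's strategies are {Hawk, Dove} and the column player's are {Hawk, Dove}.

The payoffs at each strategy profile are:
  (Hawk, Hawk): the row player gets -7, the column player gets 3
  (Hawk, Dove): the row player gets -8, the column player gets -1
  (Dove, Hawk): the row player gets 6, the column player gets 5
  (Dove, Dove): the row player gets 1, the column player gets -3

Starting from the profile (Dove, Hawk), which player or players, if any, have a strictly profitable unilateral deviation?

Neither

The row player at (Dove, Hawk) earns 6; deviating to Hawk yields -7 — not better.
The column player earns 5; deviating to Dove yields -3 — not better.
Neither player can strictly improve; the profile is a Nash equilibrium.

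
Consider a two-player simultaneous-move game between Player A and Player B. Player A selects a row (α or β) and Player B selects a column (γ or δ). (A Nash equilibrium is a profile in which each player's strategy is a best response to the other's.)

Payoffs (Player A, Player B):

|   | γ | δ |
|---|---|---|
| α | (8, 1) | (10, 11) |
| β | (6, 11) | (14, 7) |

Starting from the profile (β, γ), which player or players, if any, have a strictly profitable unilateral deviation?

Player A

Player A at (β, γ) earns 6; deviating to α yields 8 — a strict improvement.
Player B earns 11; deviating to δ yields 7 — not better.
Only Player A has a strictly profitable deviation.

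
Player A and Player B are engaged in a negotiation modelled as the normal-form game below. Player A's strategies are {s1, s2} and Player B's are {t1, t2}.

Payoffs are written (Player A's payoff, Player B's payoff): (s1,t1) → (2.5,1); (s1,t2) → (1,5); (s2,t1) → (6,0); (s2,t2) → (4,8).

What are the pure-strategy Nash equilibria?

(s2, t2)

(s1, t1): Player A prefers s2 (6 > 2.5); Player B prefers t2 (5 > 1) — not an equilibrium.
(s1, t2): Player A prefers s2 (4 > 1) — not an equilibrium.
(s2, t1): Player B prefers t2 (8 > 0) — not an equilibrium.
(s2, t2): Player A gets 4 ≥ 1 from s1, and Player B gets 8 ≥ 0 from t1 — Nash equilibrium.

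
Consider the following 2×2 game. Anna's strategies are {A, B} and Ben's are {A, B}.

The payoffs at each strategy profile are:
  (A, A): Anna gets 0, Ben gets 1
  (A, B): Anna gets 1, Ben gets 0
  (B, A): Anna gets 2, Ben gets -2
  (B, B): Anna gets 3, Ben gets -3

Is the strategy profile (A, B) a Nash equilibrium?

At (A, B), Anna earns 1; switching to B would give 3, so Anna would deviate.
Ben earns 0; switching to A would give 1, so Ben would deviate.
Since at least one player can profitably deviate, this is not a Nash equilibrium.

No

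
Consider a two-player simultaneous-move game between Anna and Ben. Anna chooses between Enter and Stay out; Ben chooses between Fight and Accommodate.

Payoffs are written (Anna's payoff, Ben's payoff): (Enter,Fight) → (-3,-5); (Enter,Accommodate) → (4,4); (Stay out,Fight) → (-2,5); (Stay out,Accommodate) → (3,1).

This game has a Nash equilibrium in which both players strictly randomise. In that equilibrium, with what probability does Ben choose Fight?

Let c be the probability that Ben plays Fight. In a completely mixed equilibrium, Anna must be indifferent between Enter and Stay out.
Anna's expected payoff from Enter is −3c + 4(1−c); from Stay out it is −2c + 3(1−c).
Setting these equal: −7c + 4 = −5c + 3, so c = 1/2.

1/2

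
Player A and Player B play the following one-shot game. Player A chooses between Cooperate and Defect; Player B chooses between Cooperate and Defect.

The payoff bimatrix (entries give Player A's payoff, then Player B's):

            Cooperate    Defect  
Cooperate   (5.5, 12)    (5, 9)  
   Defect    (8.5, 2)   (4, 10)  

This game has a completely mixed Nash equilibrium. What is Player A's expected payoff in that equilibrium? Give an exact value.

First find y, the probability Player B plays Cooperate, from Player A's indifference between Cooperate and Defect: 5.5y + 5(1−y) = 8.5y + 4(1−y), giving y = 1/4.
Since Player A is indifferent in equilibrium, Player A's expected payoff equals the payoff from either row against (1/4, 3/4). Using Cooperate: 5.5(1/4) + 5(3/4) = 41/8.

41/8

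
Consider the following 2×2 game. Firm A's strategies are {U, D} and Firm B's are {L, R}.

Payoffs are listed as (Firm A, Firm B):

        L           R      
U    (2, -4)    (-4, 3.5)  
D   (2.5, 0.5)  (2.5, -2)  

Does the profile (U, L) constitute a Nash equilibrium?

No

At (U, L), Firm A earns 2; switching to D would give 2.5, so Firm A would deviate.
Firm B earns -4; switching to R would give 3.5, so Firm B would deviate.
Since at least one player can profitably deviate, this is not a Nash equilibrium.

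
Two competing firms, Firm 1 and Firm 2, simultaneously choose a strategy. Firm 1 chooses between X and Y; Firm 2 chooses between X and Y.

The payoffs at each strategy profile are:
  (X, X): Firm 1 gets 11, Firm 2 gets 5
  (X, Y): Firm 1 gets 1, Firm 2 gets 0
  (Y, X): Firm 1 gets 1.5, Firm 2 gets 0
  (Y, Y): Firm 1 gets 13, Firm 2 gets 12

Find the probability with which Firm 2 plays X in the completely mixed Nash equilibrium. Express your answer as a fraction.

24/43

Let q be the probability that Firm 2 plays X. In a completely mixed equilibrium, Firm 1 must be indifferent between X and Y.
Firm 1's expected payoff from X is 11q + (1−q); from Y it is 1.5q + 13(1−q).
Setting these equal: 10q + 1 = −11.5q + 13, so q = 24/43.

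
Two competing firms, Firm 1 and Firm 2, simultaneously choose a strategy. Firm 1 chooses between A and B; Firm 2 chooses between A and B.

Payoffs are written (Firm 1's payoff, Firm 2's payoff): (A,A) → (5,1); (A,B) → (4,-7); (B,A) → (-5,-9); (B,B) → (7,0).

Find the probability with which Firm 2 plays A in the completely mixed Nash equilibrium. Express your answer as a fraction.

Let q be the probability that Firm 2 plays A. In a completely mixed equilibrium, Firm 1 must be indifferent between A and B.
Firm 1's expected payoff from A is 5q + 4(1−q); from B it is −5q + 7(1−q).
Setting these equal: q + 4 = −12q + 7, so q = 3/13.

3/13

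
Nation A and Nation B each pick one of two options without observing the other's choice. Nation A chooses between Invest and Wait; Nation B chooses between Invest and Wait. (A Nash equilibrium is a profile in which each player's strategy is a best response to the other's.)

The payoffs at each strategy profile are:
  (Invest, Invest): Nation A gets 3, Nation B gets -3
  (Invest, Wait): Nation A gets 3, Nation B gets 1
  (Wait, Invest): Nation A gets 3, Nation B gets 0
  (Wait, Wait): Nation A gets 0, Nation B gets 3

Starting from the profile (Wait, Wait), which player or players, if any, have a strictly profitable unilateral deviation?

Nation A

Nation A at (Wait, Wait) earns 0; deviating to Invest yields 3 — a strict improvement.
Nation B earns 3; deviating to Invest yields 0 — not better.
Only Nation A has a strictly profitable deviation.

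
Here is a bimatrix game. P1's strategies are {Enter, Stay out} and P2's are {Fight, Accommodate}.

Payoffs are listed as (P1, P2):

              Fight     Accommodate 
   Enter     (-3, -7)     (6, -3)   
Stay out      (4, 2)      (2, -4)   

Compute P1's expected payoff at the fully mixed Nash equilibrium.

30/11

First find y, the probability P2 plays Fight, from P1's indifference between Enter and Stay out: −3y + 6(1−y) = 4y + 2(1−y), giving y = 4/11.
Since P1 is indifferent in equilibrium, P1's expected payoff equals the payoff from either row against (4/11, 7/11). Using Enter: −3(4/11) + 6(7/11) = 30/11.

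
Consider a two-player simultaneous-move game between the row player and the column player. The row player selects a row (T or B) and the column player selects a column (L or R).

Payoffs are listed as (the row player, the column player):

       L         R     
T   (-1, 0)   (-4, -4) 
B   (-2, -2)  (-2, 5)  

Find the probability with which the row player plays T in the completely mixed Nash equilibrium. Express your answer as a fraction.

7/11

Let r be the probability that the row player plays T. In a completely mixed equilibrium, the column player must be indifferent between L and R.
The column player's expected payoff from L is −2(1−r); from R it is −4r + 5(1−r).
Setting these equal: 2r − 2 = −9r + 5, so r = 7/11.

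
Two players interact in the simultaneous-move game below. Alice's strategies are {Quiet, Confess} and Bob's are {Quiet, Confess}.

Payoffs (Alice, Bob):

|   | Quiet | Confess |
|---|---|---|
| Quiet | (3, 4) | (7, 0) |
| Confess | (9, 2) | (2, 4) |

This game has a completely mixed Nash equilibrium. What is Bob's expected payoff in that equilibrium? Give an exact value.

8/3

First find p, the probability Alice plays Quiet, from Bob's indifference between Quiet and Confess: 4p + 2(1−p) = 4(1−p), giving p = 1/3.
Since Bob is indifferent in equilibrium, Bob's expected payoff equals the payoff from either column against (1/3, 2/3). Using Quiet: 4(1/3) + 2(2/3) = 8/3.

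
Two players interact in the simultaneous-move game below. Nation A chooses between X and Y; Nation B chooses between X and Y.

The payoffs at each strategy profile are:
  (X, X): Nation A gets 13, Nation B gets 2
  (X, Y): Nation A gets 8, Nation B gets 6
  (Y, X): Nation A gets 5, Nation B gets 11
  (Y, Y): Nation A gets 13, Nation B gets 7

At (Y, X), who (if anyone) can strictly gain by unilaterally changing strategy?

Nation A

Nation A at (Y, X) earns 5; deviating to X yields 13 — a strict improvement.
Nation B earns 11; deviating to Y yields 7 — not better.
Only Nation A has a strictly profitable deviation.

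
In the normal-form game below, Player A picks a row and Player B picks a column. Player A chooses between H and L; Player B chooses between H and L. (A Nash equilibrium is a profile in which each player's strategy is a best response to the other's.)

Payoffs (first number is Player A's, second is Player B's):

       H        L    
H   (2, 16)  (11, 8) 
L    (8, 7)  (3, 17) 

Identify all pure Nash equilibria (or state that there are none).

none

(H, H): Player A prefers L (8 > 2) — not an equilibrium.
(H, L): Player B prefers H (16 > 8) — not an equilibrium.
(L, H): Player B prefers L (17 > 7) — not an equilibrium.
(L, L): Player A prefers H (11 > 3) — not an equilibrium.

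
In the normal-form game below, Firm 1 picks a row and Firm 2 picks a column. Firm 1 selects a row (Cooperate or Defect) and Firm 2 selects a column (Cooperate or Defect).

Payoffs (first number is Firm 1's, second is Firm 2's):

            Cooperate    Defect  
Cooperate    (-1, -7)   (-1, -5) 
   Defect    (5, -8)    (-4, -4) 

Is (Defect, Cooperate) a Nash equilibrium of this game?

At (Defect, Cooperate), Firm 1 earns 5; switching to Cooperate would give -1, so Firm 1 has no profitable deviation.
Firm 2 earns -8; switching to Defect would give -4, so Firm 2 would deviate.
Since at least one player can profitably deviate, this is not a Nash equilibrium.

No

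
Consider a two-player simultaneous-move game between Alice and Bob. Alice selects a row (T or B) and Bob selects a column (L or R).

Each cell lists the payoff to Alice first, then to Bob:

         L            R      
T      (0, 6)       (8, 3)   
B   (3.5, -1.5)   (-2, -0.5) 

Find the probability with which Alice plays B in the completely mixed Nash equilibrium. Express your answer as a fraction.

3/4

Let r be the probability that Alice plays T. In a completely mixed equilibrium, Bob must be indifferent between L and R.
Bob's expected payoff from L is 6r − 1.5(1−r); from R it is 3r − 0.5(1−r).
Setting these equal: 7.5r − 1.5 = 3.5r − 0.5, so r = 1/4.
Therefore Alice plays B with probability 1 − 1/4 = 3/4.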